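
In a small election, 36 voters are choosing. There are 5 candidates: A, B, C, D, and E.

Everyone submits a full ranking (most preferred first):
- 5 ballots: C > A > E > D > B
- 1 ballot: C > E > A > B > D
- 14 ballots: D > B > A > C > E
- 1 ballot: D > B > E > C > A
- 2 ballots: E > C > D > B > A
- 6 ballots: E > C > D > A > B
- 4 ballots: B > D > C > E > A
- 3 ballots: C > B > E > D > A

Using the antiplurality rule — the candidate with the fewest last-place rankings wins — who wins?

C

Last-place votes: A 10, B 11, C 0, D 1, E 14.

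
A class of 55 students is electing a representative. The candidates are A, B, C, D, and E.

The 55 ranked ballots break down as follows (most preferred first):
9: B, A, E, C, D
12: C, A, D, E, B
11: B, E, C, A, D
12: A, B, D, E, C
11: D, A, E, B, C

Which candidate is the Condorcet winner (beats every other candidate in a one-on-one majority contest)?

A vs B: 35–20
A vs C: 32–23
A vs D: 44–11
A vs E: 44–11
A beats every other candidate.

A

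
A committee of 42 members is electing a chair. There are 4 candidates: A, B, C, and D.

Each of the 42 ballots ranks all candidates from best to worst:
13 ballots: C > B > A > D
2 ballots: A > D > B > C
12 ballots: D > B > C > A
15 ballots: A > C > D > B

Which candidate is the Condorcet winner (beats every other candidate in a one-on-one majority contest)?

C

C vs A: 25–17
C vs B: 28–14
C vs D: 28–14
C beats every other candidate.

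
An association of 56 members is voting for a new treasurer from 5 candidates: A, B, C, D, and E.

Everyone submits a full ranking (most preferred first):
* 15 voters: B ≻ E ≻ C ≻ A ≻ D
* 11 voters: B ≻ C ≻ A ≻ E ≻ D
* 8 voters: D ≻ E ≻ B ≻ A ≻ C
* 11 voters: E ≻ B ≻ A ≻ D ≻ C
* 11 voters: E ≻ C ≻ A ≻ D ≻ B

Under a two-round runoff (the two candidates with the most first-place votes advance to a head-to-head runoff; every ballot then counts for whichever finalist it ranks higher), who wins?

E

Round 1 first-place votes: A 0, B 26, C 0, D 8, E 22. B and E advance.
Runoff: B is ranked above E on 26 ballots, E above B on 30.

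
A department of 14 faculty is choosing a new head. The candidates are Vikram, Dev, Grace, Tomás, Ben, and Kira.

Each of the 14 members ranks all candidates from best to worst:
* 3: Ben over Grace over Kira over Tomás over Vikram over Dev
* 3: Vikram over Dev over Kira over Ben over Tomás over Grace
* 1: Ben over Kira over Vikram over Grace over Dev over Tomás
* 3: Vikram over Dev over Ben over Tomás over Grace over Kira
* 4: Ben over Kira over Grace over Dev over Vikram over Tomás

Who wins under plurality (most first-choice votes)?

Ben

First-place votes: Vikram 6, Dev 0, Grace 0, Tomás 0, Ben 8, Kira 0.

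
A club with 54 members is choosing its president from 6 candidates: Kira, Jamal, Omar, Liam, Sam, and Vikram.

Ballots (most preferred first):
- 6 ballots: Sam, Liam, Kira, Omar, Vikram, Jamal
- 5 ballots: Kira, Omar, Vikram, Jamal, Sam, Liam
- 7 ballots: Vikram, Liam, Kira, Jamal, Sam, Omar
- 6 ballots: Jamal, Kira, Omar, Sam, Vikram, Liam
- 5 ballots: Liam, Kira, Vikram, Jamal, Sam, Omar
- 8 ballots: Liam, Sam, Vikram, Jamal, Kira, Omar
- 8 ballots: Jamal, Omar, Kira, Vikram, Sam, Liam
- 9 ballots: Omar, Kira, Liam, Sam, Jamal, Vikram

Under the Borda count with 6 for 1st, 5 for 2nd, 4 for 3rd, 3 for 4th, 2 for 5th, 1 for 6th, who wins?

Kira: 6×4 + 5×6 + 7×4 + 6×5 + 5×5 + 8×2 + 8×4 + 9×5 = 230
Jamal: 6×1 + 5×3 + 7×3 + 6×6 + 5×3 + 8×3 + 8×6 + 9×2 = 183
Omar: 6×3 + 5×5 + 7×1 + 6×4 + 5×1 + 8×1 + 8×5 + 9×6 = 181
Liam: 6×5 + 5×1 + 7×5 + 6×1 + 5×6 + 8×6 + 8×1 + 9×4 = 198
Sam: 6×6 + 5×2 + 7×2 + 6×3 + 5×2 + 8×5 + 8×2 + 9×3 = 171
Vikram: 6×2 + 5×4 + 7×6 + 6×2 + 5×4 + 8×4 + 8×3 + 9×1 = 171

Kira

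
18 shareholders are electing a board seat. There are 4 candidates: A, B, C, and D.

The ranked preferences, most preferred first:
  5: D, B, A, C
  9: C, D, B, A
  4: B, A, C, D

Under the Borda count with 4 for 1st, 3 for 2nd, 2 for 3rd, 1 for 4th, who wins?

A: 5×2 + 9×1 + 4×3 = 31
B: 5×3 + 9×2 + 4×4 = 49
C: 5×1 + 9×4 + 4×2 = 49
D: 5×4 + 9×3 + 4×1 = 51

D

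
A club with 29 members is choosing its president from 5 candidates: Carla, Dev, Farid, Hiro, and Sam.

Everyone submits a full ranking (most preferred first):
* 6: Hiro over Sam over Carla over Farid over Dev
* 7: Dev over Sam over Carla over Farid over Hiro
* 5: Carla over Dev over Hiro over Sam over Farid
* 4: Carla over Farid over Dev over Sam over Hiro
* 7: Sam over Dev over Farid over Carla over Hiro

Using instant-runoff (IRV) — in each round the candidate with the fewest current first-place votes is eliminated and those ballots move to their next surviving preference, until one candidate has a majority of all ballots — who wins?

Round 1: Carla 9, Dev 7, Farid 0, Hiro 6, Sam 7. Farid eliminated.
Round 2: Carla 9, Dev 7, Hiro 6, Sam 7. Hiro eliminated.
Round 3: Carla 9, Dev 7, Sam 13. Dev eliminated.
Round 4: Carla 9, Sam 20. Sam has a majority (≥15).

Sam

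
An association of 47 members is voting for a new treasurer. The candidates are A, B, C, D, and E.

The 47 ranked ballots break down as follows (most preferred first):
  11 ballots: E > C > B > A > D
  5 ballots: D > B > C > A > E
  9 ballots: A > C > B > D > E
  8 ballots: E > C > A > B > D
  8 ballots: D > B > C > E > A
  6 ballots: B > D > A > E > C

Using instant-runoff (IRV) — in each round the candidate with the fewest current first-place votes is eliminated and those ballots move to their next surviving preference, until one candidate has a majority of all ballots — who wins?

Round 1: A 9, B 6, C 0, D 13, E 19. C eliminated.
Round 2: A 9, B 6, D 13, E 19. B eliminated.
Round 3: A 9, D 19, E 19. A eliminated.
Round 4: D 28, E 19. D has a majority (≥24).

D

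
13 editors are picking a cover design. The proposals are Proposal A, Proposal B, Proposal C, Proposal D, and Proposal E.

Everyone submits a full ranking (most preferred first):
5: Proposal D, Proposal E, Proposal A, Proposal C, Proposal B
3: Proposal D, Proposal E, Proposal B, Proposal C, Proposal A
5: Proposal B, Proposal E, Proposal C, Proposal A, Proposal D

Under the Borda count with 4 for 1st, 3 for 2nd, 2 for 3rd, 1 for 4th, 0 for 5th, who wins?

Proposal E

Proposal A: 5×2 + 3×0 + 5×1 = 15
Proposal B: 5×0 + 3×2 + 5×4 = 26
Proposal C: 5×1 + 3×1 + 5×2 = 18
Proposal D: 5×4 + 3×4 + 5×0 = 32
Proposal E: 5×3 + 3×3 + 5×3 = 39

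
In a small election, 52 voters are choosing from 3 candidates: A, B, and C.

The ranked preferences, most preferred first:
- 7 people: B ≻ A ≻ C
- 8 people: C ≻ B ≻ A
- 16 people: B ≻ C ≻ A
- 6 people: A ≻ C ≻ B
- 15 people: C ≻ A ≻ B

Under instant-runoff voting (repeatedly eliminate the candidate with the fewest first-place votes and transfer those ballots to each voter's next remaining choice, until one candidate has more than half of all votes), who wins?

Round 1: A 6, B 23, C 23. A eliminated.
Round 2: B 23, C 29. C has a majority (≥27).

C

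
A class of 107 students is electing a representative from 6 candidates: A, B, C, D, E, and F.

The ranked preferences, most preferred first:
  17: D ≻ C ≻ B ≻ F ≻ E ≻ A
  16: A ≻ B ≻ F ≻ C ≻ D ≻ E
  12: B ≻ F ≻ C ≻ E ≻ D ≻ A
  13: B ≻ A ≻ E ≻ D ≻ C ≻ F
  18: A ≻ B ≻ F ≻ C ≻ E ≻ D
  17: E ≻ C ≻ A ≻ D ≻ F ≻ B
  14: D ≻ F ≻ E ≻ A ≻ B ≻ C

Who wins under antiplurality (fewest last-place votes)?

F

Last-place votes: A 29, B 17, C 14, D 18, E 16, F 13.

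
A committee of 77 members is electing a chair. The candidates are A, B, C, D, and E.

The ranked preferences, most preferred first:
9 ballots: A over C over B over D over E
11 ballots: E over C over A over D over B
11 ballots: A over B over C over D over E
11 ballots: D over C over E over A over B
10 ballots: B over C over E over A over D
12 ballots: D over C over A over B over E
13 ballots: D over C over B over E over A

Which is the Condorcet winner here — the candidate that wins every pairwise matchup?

C vs A: 57–20
C vs B: 56–21
C vs D: 41–36
C vs E: 66–11
C beats every other candidate.

C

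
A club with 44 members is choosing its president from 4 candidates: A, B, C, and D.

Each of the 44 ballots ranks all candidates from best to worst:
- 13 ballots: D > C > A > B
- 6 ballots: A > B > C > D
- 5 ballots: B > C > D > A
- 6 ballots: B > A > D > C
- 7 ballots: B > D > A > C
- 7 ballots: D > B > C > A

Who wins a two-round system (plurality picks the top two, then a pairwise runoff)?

Round 1 first-place votes: A 6, B 18, C 0, D 20. D and B advance.
Runoff: D is ranked above B on 20 ballots, B above D on 24.

B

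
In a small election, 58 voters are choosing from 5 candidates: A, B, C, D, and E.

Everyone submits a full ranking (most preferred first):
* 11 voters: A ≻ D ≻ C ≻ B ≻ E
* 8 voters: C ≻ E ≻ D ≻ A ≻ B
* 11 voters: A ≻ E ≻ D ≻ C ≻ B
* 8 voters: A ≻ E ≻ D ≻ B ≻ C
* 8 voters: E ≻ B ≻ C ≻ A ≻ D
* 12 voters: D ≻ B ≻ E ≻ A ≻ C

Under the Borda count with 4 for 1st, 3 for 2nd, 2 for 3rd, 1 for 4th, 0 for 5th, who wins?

A: 11×4 + 8×1 + 11×4 + 8×4 + 8×1 + 12×1 = 148
B: 11×1 + 8×0 + 11×0 + 8×1 + 8×3 + 12×3 = 79
C: 11×2 + 8×4 + 11×1 + 8×0 + 8×2 + 12×0 = 81
D: 11×3 + 8×2 + 11×2 + 8×2 + 8×0 + 12×4 = 135
E: 11×0 + 8×3 + 11×3 + 8×3 + 8×4 + 12×2 = 137

A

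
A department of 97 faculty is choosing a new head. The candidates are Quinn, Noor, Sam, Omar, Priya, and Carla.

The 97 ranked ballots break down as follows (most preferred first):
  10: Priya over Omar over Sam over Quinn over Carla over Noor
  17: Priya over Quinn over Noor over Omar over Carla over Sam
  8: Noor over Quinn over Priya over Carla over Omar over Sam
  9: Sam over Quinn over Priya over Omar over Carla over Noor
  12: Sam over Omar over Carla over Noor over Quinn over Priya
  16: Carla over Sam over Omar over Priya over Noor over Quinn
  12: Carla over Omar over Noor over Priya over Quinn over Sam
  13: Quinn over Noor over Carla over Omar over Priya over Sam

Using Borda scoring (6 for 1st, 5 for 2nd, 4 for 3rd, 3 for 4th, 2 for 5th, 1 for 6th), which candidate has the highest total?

Omar

Quinn: 10×3 + 17×5 + 8×5 + 9×5 + 12×2 + 16×1 + 12×2 + 13×6 = 342
Noor: 10×1 + 17×4 + 8×6 + 9×1 + 12×3 + 16×2 + 12×4 + 13×5 = 316
Sam: 10×4 + 17×1 + 8×1 + 9×6 + 12×6 + 16×5 + 12×1 + 13×1 = 296
Omar: 10×5 + 17×3 + 8×2 + 9×3 + 12×5 + 16×4 + 12×5 + 13×3 = 367
Priya: 10×6 + 17×6 + 8×4 + 9×4 + 12×1 + 16×3 + 12×3 + 13×2 = 352
Carla: 10×2 + 17×2 + 8×3 + 9×2 + 12×4 + 16×6 + 12×6 + 13×4 = 364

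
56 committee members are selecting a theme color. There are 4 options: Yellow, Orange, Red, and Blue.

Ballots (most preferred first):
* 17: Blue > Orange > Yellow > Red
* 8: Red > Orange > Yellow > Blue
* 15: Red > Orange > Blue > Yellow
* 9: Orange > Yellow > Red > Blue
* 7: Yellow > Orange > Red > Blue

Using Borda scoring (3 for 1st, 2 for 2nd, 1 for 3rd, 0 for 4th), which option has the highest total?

Yellow: 17×1 + 8×1 + 15×0 + 9×2 + 7×3 = 64
Orange: 17×2 + 8×2 + 15×2 + 9×3 + 7×2 = 121
Red: 17×0 + 8×3 + 15×3 + 9×1 + 7×1 = 85
Blue: 17×3 + 8×0 + 15×1 + 9×0 + 7×0 = 66

Orange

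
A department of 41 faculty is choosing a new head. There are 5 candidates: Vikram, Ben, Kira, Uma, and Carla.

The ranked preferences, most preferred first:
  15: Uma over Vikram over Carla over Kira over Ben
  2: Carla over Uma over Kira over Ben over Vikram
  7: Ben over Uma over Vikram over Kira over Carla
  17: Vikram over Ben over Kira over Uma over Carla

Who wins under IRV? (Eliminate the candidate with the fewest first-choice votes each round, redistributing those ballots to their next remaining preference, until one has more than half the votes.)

Round 1: Vikram 17, Ben 7, Kira 0, Uma 15, Carla 2. Kira eliminated.
Round 2: Vikram 17, Ben 7, Uma 15, Carla 2. Carla eliminated.
Round 3: Vikram 17, Ben 7, Uma 17. Ben eliminated.
Round 4: Vikram 17, Uma 24. Uma has a majority (≥21).

Uma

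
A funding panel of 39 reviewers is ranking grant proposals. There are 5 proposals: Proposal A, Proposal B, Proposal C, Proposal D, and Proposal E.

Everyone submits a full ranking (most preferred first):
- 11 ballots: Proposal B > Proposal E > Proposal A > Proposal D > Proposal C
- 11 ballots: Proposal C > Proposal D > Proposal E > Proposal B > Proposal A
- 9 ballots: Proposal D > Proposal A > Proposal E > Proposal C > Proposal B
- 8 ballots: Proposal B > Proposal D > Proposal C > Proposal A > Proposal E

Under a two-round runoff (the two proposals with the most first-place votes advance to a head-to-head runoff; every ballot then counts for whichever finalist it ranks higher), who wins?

Proposal C

Round 1 first-place votes: Proposal A 0, Proposal B 19, Proposal C 11, Proposal D 9, Proposal E 0. Proposal B and Proposal C advance.
Runoff: Proposal B is ranked above Proposal C on 19 ballots, Proposal C above Proposal B on 20.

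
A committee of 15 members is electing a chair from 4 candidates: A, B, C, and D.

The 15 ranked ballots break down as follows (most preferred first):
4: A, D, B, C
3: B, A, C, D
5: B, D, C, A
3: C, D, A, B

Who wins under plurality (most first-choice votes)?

B

First-place votes: A 4, B 8, C 3, D 0.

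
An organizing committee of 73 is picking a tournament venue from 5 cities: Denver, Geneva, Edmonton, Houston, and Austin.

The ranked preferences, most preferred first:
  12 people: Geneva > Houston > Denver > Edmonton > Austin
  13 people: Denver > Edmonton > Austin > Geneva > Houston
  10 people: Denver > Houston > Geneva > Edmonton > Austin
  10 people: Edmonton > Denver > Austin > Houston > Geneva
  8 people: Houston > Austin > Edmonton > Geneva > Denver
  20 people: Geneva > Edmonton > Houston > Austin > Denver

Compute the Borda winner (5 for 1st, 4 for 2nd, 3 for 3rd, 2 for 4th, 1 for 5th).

Denver: 12×3 + 13×5 + 10×5 + 10×4 + 8×1 + 20×1 = 219
Geneva: 12×5 + 13×2 + 10×3 + 10×1 + 8×2 + 20×5 = 242
Edmonton: 12×2 + 13×4 + 10×2 + 10×5 + 8×3 + 20×4 = 250
Houston: 12×4 + 13×1 + 10×4 + 10×2 + 8×5 + 20×3 = 221
Austin: 12×1 + 13×3 + 10×1 + 10×3 + 8×4 + 20×2 = 163

Edmonton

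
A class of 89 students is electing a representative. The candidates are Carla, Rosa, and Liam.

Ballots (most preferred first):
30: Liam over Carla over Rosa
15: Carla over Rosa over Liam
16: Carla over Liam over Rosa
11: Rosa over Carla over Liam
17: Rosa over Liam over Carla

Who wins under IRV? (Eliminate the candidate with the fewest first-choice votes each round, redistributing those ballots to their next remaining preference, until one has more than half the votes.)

Liam

Round 1: Carla 31, Rosa 28, Liam 30. Rosa eliminated.
Round 2: Carla 42, Liam 47. Liam has a majority (≥45).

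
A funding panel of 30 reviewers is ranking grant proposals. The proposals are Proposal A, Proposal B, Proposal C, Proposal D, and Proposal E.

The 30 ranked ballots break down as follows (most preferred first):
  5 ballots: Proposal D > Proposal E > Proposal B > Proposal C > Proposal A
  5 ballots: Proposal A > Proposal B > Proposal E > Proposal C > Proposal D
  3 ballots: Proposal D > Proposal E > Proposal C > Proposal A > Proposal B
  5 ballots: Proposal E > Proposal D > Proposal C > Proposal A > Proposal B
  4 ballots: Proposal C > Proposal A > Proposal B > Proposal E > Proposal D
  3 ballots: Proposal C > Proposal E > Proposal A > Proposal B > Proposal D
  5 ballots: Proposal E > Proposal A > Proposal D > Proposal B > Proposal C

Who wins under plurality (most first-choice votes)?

Proposal E

First-place votes: Proposal A 5, Proposal B 0, Proposal C 7, Proposal D 8, Proposal E 10.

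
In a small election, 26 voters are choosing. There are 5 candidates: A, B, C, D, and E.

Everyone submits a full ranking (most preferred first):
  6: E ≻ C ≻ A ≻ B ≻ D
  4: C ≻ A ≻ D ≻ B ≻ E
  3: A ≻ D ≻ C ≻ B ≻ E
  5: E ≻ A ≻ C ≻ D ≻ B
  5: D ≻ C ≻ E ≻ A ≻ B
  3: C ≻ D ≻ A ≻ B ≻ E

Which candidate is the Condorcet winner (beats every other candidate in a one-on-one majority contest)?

C vs A: 18–8
C vs B: 26–0
C vs D: 18–8
C vs E: 15–11
C beats every other candidate.

C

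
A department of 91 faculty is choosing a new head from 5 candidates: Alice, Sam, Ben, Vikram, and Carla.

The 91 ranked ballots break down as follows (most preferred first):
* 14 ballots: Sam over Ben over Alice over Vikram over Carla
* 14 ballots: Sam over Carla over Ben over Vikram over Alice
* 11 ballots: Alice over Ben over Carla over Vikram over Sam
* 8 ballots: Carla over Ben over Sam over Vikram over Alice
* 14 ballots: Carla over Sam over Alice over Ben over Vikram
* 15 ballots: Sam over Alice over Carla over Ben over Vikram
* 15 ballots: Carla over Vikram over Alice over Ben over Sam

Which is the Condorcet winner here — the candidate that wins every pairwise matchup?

Carla

Carla vs Alice: 51–40
Carla vs Sam: 48–43
Carla vs Ben: 66–25
Carla vs Vikram: 77–14
Carla beats every other candidate.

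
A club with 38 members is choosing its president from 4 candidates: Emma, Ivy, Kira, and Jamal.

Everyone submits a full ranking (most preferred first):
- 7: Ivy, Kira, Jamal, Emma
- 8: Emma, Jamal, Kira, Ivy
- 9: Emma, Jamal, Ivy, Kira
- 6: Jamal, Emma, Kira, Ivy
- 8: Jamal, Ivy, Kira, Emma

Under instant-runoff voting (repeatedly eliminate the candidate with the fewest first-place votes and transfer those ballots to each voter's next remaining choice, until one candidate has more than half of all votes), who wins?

Round 1: Emma 17, Ivy 7, Kira 0, Jamal 14. Kira eliminated.
Round 2: Emma 17, Ivy 7, Jamal 14. Ivy eliminated.
Round 3: Emma 17, Jamal 21. Jamal has a majority (≥20).

Jamal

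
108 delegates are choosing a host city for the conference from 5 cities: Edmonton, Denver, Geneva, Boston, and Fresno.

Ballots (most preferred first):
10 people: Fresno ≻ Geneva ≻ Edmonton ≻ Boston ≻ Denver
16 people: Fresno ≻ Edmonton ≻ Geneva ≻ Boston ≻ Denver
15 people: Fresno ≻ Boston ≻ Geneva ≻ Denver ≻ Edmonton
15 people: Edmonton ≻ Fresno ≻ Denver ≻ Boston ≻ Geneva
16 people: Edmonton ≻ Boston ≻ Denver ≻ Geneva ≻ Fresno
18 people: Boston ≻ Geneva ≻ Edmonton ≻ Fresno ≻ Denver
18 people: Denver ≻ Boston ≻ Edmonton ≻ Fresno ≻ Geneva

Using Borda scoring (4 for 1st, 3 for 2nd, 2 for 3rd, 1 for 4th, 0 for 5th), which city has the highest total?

Edmonton: 10×2 + 16×3 + 15×0 + 15×4 + 16×4 + 18×2 + 18×2 = 264
Denver: 10×0 + 16×0 + 15×1 + 15×2 + 16×2 + 18×0 + 18×4 = 149
Geneva: 10×3 + 16×2 + 15×2 + 15×0 + 16×1 + 18×3 + 18×0 = 162
Boston: 10×1 + 16×1 + 15×3 + 15×1 + 16×3 + 18×4 + 18×3 = 260
Fresno: 10×4 + 16×4 + 15×4 + 15×3 + 16×0 + 18×1 + 18×1 = 245

Edmonton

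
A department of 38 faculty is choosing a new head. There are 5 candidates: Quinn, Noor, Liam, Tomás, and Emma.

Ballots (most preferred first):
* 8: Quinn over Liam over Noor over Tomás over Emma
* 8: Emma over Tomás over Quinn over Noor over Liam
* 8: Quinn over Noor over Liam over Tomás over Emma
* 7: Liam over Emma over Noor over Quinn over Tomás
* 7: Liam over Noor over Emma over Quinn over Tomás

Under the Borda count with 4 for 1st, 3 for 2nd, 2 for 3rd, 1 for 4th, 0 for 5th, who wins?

Liam

Quinn: 8×4 + 8×2 + 8×4 + 7×1 + 7×1 = 94
Noor: 8×2 + 8×1 + 8×3 + 7×2 + 7×3 = 83
Liam: 8×3 + 8×0 + 8×2 + 7×4 + 7×4 = 96
Tomás: 8×1 + 8×3 + 8×1 + 7×0 + 7×0 = 40
Emma: 8×0 + 8×4 + 8×0 + 7×3 + 7×2 = 67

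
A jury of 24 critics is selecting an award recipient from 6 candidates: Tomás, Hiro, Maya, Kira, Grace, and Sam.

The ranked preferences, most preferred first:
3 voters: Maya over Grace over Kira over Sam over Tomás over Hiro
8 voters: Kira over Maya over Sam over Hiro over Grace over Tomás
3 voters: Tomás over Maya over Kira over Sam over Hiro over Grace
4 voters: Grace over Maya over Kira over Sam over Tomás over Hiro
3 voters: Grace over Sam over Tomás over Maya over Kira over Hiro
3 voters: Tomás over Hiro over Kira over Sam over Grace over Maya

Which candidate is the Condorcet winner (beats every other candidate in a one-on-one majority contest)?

Maya

Maya vs Tomás: 15–9
Maya vs Hiro: 21–3
Maya vs Kira: 13–11
Maya vs Grace: 14–10
Maya vs Sam: 18–6
Maya beats every other candidate.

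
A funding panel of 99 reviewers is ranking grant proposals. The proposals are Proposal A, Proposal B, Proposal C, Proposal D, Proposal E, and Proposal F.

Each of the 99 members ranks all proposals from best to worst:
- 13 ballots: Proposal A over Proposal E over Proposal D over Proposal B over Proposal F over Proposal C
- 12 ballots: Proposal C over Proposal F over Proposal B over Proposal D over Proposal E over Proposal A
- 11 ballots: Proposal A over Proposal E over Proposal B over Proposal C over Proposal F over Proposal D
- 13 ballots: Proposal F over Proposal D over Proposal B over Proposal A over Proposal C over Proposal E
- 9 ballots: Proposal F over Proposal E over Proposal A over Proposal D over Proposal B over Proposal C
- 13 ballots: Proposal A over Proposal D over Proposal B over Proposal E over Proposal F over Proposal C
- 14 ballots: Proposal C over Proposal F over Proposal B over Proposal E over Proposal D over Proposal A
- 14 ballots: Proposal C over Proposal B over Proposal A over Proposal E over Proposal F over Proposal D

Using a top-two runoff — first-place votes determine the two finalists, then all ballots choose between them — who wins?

Round 1 first-place votes: Proposal A 37, Proposal B 0, Proposal C 40, Proposal D 0, Proposal E 0, Proposal F 22. Proposal C and Proposal A advance.
Runoff: Proposal C is ranked above Proposal A on 40 ballots, Proposal A above Proposal C on 59.

Proposal A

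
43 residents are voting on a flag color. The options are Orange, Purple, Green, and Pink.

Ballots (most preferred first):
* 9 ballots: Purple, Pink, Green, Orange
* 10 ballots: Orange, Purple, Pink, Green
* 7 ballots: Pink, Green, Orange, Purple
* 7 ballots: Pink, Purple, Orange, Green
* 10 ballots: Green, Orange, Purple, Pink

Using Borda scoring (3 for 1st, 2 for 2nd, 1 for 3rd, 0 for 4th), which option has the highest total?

Purple

Orange: 9×0 + 10×3 + 7×1 + 7×1 + 10×2 = 64
Purple: 9×3 + 10×2 + 7×0 + 7×2 + 10×1 = 71
Green: 9×1 + 10×0 + 7×2 + 7×0 + 10×3 = 53
Pink: 9×2 + 10×1 + 7×3 + 7×3 + 10×0 = 70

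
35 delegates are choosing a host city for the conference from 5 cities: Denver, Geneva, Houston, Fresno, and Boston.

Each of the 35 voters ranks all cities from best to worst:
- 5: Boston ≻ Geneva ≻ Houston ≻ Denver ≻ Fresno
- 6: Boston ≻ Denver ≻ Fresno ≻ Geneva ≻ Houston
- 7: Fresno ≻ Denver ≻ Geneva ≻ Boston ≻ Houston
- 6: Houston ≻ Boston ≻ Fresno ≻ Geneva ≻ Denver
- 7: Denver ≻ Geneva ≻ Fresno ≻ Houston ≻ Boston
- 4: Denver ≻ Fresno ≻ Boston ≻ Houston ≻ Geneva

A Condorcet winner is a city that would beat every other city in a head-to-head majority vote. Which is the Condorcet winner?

Denver vs Geneva: 24–11
Denver vs Houston: 24–11
Denver vs Fresno: 22–13
Denver vs Boston: 18–17
Denver beats every other city.

Denver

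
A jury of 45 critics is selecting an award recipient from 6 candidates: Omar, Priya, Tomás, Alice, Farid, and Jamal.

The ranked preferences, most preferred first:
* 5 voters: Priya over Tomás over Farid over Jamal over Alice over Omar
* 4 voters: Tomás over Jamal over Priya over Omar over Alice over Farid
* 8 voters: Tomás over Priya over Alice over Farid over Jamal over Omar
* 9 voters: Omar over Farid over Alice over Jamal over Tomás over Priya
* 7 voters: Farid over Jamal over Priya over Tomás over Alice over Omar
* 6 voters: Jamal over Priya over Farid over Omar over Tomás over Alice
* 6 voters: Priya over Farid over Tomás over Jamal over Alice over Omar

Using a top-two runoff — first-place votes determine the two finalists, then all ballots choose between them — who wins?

Round 1 first-place votes: Omar 9, Priya 11, Tomás 12, Alice 0, Farid 7, Jamal 6. Tomás and Priya advance.
Runoff: Tomás is ranked above Priya on 21 ballots, Priya above Tomás on 24.

Priya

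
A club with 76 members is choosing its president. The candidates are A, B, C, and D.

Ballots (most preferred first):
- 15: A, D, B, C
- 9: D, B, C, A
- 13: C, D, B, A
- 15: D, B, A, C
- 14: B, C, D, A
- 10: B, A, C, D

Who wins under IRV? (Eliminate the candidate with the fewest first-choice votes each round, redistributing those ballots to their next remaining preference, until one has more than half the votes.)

D

Round 1: A 15, B 24, C 13, D 24. C eliminated.
Round 2: A 15, B 24, D 37. A eliminated.
Round 3: B 24, D 52. D has a majority (≥39).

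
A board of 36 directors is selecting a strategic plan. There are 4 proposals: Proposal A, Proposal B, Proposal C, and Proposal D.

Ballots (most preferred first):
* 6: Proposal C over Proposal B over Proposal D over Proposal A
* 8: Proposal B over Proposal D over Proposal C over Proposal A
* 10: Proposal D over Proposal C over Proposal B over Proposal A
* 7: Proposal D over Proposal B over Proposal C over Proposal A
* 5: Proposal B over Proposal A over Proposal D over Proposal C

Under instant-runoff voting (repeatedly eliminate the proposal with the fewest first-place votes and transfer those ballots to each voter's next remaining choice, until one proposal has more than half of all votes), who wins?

Round 1: Proposal A 0, Proposal B 13, Proposal C 6, Proposal D 17. Proposal A eliminated.
Round 2: Proposal B 13, Proposal C 6, Proposal D 17. Proposal C eliminated.
Round 3: Proposal B 19, Proposal D 17. Proposal B has a majority (≥19).

Proposal B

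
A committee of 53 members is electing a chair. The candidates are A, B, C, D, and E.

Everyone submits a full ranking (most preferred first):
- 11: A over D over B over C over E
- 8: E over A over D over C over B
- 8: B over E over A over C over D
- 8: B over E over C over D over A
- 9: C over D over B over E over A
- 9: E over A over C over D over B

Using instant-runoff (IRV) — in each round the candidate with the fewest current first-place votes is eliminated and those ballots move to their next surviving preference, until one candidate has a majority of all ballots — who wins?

Round 1: A 11, B 16, C 9, D 0, E 17. D eliminated.
Round 2: A 11, B 16, C 9, E 17. C eliminated.
Round 3: A 11, B 25, E 17. A eliminated.
Round 4: B 36, E 17. B has a majority (≥27).

B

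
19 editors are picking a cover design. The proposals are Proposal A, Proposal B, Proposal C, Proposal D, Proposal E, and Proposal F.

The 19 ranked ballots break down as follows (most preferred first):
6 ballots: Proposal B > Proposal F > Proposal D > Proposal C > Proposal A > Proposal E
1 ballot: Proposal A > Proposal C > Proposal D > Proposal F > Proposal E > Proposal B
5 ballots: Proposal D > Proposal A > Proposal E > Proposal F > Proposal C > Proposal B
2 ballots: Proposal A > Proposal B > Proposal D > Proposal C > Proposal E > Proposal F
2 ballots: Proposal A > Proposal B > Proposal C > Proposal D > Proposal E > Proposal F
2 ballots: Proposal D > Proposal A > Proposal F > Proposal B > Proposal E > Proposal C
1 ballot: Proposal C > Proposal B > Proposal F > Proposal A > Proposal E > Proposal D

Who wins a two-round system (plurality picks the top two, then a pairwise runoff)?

Proposal B

Round 1 first-place votes: Proposal A 5, Proposal B 6, Proposal C 1, Proposal D 7, Proposal E 0, Proposal F 0. Proposal D and Proposal B advance.
Runoff: Proposal D is ranked above Proposal B on 8 ballots, Proposal B above Proposal D on 11.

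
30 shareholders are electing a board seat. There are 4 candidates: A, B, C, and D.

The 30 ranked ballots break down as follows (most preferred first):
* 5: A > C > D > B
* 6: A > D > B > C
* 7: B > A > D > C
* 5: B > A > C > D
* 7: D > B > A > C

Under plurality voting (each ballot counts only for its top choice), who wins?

B

First-place votes: A 11, B 12, C 0, D 7.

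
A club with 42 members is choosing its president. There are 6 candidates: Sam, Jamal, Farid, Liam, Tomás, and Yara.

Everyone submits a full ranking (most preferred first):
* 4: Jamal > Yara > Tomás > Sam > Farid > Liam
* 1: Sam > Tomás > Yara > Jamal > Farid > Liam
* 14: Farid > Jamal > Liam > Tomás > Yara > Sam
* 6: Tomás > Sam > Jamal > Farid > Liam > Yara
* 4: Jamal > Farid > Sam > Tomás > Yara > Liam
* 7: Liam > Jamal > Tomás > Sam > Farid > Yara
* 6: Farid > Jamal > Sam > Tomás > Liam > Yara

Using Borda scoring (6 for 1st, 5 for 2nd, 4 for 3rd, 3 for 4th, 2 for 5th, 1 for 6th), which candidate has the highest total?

Sam: 4×3 + 1×6 + 14×1 + 6×5 + 4×4 + 7×3 + 6×4 = 123
Jamal: 4×6 + 1×3 + 14×5 + 6×4 + 4×6 + 7×5 + 6×5 = 210
Farid: 4×2 + 1×2 + 14×6 + 6×3 + 4×5 + 7×2 + 6×6 = 182
Liam: 4×1 + 1×1 + 14×4 + 6×2 + 4×1 + 7×6 + 6×2 = 131
Tomás: 4×4 + 1×5 + 14×3 + 6×6 + 4×3 + 7×4 + 6×3 = 157
Yara: 4×5 + 1×4 + 14×2 + 6×1 + 4×2 + 7×1 + 6×1 = 79

Jamal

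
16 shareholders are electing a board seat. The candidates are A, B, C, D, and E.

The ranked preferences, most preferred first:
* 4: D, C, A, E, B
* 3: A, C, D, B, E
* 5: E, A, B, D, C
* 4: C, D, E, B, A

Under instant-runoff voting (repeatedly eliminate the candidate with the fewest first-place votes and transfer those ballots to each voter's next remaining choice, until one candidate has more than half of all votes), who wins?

Round 1: A 3, B 0, C 4, D 4, E 5. B eliminated.
Round 2: A 3, C 4, D 4, E 5. A eliminated.
Round 3: C 7, D 4, E 5. D eliminated.
Round 4: C 11, E 5. C has a majority (≥9).

C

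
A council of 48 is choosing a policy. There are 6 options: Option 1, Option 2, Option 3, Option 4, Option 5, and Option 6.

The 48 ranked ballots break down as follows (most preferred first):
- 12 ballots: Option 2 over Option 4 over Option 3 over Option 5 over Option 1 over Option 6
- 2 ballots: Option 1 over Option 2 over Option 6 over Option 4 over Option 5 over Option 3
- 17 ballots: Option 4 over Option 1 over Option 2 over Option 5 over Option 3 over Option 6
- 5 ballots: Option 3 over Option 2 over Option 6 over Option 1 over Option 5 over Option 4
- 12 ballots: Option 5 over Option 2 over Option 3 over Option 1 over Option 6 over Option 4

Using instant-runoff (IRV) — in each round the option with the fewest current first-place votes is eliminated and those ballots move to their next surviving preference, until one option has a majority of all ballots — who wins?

Round 1: Option 1 2, Option 2 12, Option 3 5, Option 4 17, Option 5 12, Option 6 0. Option 6 eliminated.
Round 2: Option 1 2, Option 2 12, Option 3 5, Option 4 17, Option 5 12. Option 1 eliminated.
Round 3: Option 2 14, Option 3 5, Option 4 17, Option 5 12. Option 3 eliminated.
Round 4: Option 2 19, Option 4 17, Option 5 12. Option 5 eliminated.
Round 5: Option 2 31, Option 4 17. Option 2 has a majority (≥25).

Option 2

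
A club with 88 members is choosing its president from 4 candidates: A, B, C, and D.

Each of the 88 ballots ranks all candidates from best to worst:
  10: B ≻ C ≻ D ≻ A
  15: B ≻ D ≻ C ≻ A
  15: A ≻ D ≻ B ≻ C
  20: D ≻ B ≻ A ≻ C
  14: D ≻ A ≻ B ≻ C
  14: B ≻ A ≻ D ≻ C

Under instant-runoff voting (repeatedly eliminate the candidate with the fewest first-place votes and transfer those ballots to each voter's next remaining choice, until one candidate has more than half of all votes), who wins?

Round 1: A 15, B 39, C 0, D 34. C eliminated.
Round 2: A 15, B 39, D 34. A eliminated.
Round 3: B 39, D 49. D has a majority (≥45).

D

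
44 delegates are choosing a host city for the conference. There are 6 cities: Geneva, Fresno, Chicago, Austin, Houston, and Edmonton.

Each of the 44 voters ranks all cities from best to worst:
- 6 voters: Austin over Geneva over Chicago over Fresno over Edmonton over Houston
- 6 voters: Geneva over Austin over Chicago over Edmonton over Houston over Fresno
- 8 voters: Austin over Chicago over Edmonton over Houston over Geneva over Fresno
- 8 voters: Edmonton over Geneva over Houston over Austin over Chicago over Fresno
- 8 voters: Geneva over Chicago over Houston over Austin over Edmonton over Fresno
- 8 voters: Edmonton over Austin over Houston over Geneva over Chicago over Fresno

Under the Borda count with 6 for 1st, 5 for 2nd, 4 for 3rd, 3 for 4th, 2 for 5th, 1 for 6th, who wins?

Geneva: 6×5 + 6×6 + 8×2 + 8×5 + 8×6 + 8×3 = 194
Fresno: 6×3 + 6×1 + 8×1 + 8×1 + 8×1 + 8×1 = 56
Chicago: 6×4 + 6×4 + 8×5 + 8×2 + 8×5 + 8×2 = 160
Austin: 6×6 + 6×5 + 8×6 + 8×3 + 8×3 + 8×5 = 202
Houston: 6×1 + 6×2 + 8×3 + 8×4 + 8×4 + 8×4 = 138
Edmonton: 6×2 + 6×3 + 8×4 + 8×6 + 8×2 + 8×6 = 174

Austin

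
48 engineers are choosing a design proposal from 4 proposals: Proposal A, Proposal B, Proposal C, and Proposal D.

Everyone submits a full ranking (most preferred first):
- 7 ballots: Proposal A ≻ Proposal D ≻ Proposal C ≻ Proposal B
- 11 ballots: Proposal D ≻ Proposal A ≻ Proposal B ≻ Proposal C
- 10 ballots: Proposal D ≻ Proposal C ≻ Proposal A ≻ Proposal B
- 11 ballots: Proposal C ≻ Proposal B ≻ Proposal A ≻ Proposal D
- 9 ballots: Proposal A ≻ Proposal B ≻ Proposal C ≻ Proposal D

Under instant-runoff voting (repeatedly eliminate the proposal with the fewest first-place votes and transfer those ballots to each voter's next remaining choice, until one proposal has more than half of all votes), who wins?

Round 1: Proposal A 16, Proposal B 0, Proposal C 11, Proposal D 21. Proposal B eliminated.
Round 2: Proposal A 16, Proposal C 11, Proposal D 21. Proposal C eliminated.
Round 3: Proposal A 27, Proposal D 21. Proposal A has a majority (≥25).

Proposal A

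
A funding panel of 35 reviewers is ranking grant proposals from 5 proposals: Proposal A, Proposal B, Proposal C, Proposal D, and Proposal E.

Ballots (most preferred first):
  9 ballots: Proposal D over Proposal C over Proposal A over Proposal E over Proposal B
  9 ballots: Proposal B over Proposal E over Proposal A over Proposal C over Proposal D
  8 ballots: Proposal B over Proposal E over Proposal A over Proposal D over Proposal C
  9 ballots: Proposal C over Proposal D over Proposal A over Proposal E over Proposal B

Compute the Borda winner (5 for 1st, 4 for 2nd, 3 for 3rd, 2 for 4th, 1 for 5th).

Proposal C

Proposal A: 9×3 + 9×3 + 8×3 + 9×3 = 105
Proposal B: 9×1 + 9×5 + 8×5 + 9×1 = 103
Proposal C: 9×4 + 9×2 + 8×1 + 9×5 = 107
Proposal D: 9×5 + 9×1 + 8×2 + 9×4 = 106
Proposal E: 9×2 + 9×4 + 8×4 + 9×2 = 104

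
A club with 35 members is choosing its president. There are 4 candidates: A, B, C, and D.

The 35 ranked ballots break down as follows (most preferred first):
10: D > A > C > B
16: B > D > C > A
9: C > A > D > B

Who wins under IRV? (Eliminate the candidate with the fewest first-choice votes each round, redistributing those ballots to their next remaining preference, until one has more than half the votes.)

D

Round 1: A 0, B 16, C 9, D 10. A eliminated.
Round 2: B 16, C 9, D 10. C eliminated.
Round 3: B 16, D 19. D has a majority (≥18).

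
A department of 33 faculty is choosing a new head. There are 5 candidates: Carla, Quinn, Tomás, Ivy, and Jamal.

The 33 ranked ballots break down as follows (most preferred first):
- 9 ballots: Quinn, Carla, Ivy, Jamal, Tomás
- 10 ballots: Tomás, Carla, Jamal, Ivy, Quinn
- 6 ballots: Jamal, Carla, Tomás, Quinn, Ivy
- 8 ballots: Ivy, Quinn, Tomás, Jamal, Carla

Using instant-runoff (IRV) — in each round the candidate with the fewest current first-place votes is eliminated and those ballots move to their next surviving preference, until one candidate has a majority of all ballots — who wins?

Round 1: Carla 0, Quinn 9, Tomás 10, Ivy 8, Jamal 6. Carla eliminated.
Round 2: Quinn 9, Tomás 10, Ivy 8, Jamal 6. Jamal eliminated.
Round 3: Quinn 9, Tomás 16, Ivy 8. Ivy eliminated.
Round 4: Quinn 17, Tomás 16. Quinn has a majority (≥17).

Quinn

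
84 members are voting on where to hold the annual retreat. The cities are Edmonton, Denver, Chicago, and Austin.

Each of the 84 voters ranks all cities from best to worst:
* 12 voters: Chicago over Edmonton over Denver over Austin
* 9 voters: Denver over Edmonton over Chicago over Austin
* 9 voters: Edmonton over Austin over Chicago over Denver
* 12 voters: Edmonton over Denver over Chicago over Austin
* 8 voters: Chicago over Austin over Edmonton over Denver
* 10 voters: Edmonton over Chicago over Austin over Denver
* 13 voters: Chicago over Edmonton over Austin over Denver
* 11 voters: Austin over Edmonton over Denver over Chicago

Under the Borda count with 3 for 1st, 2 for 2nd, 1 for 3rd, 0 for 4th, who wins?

Edmonton: 12×2 + 9×2 + 9×3 + 12×3 + 8×1 + 10×3 + 13×2 + 11×2 = 191
Denver: 12×1 + 9×3 + 9×0 + 12×2 + 8×0 + 10×0 + 13×0 + 11×1 = 74
Chicago: 12×3 + 9×1 + 9×1 + 12×1 + 8×3 + 10×2 + 13×3 + 11×0 = 149
Austin: 12×0 + 9×0 + 9×2 + 12×0 + 8×2 + 10×1 + 13×1 + 11×3 = 90

Edmonton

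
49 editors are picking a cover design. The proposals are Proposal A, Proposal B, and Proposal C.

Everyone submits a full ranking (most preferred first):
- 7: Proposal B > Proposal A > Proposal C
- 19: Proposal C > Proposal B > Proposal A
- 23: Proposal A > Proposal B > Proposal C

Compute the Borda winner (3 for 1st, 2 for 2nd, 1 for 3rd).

Proposal B

Proposal A: 7×2 + 19×1 + 23×3 = 102
Proposal B: 7×3 + 19×2 + 23×2 = 105
Proposal C: 7×1 + 19×3 + 23×1 = 87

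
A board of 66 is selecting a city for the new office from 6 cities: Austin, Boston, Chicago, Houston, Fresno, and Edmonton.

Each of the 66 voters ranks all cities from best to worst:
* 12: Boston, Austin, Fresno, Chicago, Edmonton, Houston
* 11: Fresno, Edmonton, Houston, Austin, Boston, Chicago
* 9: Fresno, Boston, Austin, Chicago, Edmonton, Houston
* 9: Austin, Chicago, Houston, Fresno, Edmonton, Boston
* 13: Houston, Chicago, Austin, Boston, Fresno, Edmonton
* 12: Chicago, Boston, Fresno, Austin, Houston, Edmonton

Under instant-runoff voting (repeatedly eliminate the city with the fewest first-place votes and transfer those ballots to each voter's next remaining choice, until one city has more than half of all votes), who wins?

Round 1: Austin 9, Boston 12, Chicago 12, Houston 13, Fresno 20, Edmonton 0. Edmonton eliminated.
Round 2: Austin 9, Boston 12, Chicago 12, Houston 13, Fresno 20. Austin eliminated.
Round 3: Boston 12, Chicago 21, Houston 13, Fresno 20. Boston eliminated.
Round 4: Chicago 21, Houston 13, Fresno 32. Houston eliminated.
Round 5: Chicago 34, Fresno 32. Chicago has a majority (≥34).

Chicago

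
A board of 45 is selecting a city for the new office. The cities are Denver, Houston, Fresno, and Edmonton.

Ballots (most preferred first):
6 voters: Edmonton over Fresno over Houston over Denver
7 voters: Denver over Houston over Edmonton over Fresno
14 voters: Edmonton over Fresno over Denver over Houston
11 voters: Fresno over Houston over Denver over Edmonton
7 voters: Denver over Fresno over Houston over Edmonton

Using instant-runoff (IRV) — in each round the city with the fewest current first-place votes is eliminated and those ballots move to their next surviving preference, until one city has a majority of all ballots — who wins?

Round 1: Denver 14, Houston 0, Fresno 11, Edmonton 20. Houston eliminated.
Round 2: Denver 14, Fresno 11, Edmonton 20. Fresno eliminated.
Round 3: Denver 25, Edmonton 20. Denver has a majority (≥23).

Denver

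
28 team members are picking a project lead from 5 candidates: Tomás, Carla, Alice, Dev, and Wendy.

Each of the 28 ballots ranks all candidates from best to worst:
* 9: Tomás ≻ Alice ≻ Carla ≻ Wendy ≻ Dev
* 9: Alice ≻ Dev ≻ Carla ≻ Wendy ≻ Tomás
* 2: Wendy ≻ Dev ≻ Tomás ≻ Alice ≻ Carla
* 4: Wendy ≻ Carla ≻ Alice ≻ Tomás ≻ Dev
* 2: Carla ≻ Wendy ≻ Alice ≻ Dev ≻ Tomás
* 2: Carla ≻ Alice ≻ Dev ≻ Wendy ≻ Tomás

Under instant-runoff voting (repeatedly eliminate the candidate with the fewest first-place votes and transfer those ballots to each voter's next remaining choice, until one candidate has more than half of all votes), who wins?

Alice

Round 1: Tomás 9, Carla 4, Alice 9, Dev 0, Wendy 6. Dev eliminated.
Round 2: Tomás 9, Carla 4, Alice 9, Wendy 6. Carla eliminated.
Round 3: Tomás 9, Alice 11, Wendy 8. Wendy eliminated.
Round 4: Tomás 11, Alice 17. Alice has a majority (≥15).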